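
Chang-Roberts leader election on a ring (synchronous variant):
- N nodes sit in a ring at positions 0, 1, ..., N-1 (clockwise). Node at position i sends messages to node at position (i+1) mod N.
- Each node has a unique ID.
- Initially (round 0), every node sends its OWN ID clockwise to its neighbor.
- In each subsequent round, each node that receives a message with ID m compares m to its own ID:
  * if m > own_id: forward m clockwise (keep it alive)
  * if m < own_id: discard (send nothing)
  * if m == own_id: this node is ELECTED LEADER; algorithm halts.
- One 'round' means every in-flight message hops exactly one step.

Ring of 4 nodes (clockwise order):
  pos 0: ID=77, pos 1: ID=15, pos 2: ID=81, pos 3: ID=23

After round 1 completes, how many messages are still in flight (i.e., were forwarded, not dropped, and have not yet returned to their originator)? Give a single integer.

Round 1: pos1(id15) recv 77: fwd; pos2(id81) recv 15: drop; pos3(id23) recv 81: fwd; pos0(id77) recv 23: drop
After round 1: 2 messages still in flight

Answer: 2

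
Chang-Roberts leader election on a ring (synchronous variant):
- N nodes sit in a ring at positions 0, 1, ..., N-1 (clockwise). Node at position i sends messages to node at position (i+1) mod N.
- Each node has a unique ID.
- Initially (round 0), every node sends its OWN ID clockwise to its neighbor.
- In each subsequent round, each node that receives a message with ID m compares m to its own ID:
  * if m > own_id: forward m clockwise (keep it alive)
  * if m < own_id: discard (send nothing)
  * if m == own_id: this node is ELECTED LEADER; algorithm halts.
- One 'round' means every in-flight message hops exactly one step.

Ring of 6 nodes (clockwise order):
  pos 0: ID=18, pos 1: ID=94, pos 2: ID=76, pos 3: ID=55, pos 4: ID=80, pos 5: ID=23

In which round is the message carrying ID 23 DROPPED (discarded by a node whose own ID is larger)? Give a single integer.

Round 1: pos1(id94) recv 18: drop; pos2(id76) recv 94: fwd; pos3(id55) recv 76: fwd; pos4(id80) recv 55: drop; pos5(id23) recv 80: fwd; pos0(id18) recv 23: fwd
Round 2: pos3(id55) recv 94: fwd; pos4(id80) recv 76: drop; pos0(id18) recv 80: fwd; pos1(id94) recv 23: drop
Round 3: pos4(id80) recv 94: fwd; pos1(id94) recv 80: drop
Round 4: pos5(id23) recv 94: fwd
Round 5: pos0(id18) recv 94: fwd
Round 6: pos1(id94) recv 94: ELECTED
Message ID 23 originates at pos 5; dropped at pos 1 in round 2

Answer: 2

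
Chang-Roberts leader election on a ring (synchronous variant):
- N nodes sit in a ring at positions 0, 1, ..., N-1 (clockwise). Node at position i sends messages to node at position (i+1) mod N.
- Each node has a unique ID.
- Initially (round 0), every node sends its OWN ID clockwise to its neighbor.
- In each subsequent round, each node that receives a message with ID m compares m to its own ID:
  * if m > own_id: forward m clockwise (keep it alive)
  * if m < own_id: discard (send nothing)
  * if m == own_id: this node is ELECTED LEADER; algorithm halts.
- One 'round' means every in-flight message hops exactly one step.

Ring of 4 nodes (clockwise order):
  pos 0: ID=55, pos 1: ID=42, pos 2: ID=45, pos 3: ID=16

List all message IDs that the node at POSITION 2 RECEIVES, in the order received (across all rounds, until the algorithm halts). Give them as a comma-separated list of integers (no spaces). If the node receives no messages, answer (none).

Answer: 42,55

Derivation:
Round 1: pos1(id42) recv 55: fwd; pos2(id45) recv 42: drop; pos3(id16) recv 45: fwd; pos0(id55) recv 16: drop
Round 2: pos2(id45) recv 55: fwd; pos0(id55) recv 45: drop
Round 3: pos3(id16) recv 55: fwd
Round 4: pos0(id55) recv 55: ELECTED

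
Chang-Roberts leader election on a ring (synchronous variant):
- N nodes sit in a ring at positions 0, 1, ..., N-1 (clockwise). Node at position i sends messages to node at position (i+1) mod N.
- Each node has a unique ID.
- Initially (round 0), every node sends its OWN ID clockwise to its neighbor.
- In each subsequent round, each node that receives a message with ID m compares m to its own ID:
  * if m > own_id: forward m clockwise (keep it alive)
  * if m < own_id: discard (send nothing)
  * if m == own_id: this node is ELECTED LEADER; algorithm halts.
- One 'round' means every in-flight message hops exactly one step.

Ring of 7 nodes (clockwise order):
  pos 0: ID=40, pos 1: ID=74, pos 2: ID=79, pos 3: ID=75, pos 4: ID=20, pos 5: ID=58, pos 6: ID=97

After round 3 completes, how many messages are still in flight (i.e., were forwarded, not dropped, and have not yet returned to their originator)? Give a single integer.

Answer: 2

Derivation:
Round 1: pos1(id74) recv 40: drop; pos2(id79) recv 74: drop; pos3(id75) recv 79: fwd; pos4(id20) recv 75: fwd; pos5(id58) recv 20: drop; pos6(id97) recv 58: drop; pos0(id40) recv 97: fwd
Round 2: pos4(id20) recv 79: fwd; pos5(id58) recv 75: fwd; pos1(id74) recv 97: fwd
Round 3: pos5(id58) recv 79: fwd; pos6(id97) recv 75: drop; pos2(id79) recv 97: fwd
After round 3: 2 messages still in flight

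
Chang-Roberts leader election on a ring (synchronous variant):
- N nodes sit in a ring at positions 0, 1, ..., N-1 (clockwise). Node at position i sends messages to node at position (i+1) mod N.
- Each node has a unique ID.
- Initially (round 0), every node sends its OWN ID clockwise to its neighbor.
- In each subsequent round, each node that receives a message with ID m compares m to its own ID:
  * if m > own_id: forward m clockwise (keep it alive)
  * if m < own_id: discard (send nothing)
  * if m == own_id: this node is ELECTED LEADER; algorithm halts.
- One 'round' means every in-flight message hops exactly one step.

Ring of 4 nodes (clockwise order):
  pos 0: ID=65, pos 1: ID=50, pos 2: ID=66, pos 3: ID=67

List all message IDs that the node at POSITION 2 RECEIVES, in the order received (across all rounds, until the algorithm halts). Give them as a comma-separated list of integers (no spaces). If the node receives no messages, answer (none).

Round 1: pos1(id50) recv 65: fwd; pos2(id66) recv 50: drop; pos3(id67) recv 66: drop; pos0(id65) recv 67: fwd
Round 2: pos2(id66) recv 65: drop; pos1(id50) recv 67: fwd
Round 3: pos2(id66) recv 67: fwd
Round 4: pos3(id67) recv 67: ELECTED

Answer: 50,65,67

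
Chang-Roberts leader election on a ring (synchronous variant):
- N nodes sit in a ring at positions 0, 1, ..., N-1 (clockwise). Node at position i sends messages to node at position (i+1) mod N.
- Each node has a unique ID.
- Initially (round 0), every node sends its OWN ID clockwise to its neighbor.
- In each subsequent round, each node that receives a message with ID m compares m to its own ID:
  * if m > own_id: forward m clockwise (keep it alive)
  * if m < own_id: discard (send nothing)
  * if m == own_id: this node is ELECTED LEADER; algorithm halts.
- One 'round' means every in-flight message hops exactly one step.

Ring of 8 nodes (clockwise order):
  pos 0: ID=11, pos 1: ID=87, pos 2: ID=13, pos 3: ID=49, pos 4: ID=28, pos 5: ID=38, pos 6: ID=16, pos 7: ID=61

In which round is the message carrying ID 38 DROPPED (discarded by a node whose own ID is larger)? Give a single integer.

Answer: 2

Derivation:
Round 1: pos1(id87) recv 11: drop; pos2(id13) recv 87: fwd; pos3(id49) recv 13: drop; pos4(id28) recv 49: fwd; pos5(id38) recv 28: drop; pos6(id16) recv 38: fwd; pos7(id61) recv 16: drop; pos0(id11) recv 61: fwd
Round 2: pos3(id49) recv 87: fwd; pos5(id38) recv 49: fwd; pos7(id61) recv 38: drop; pos1(id87) recv 61: drop
Round 3: pos4(id28) recv 87: fwd; pos6(id16) recv 49: fwd
Round 4: pos5(id38) recv 87: fwd; pos7(id61) recv 49: drop
Round 5: pos6(id16) recv 87: fwd
Round 6: pos7(id61) recv 87: fwd
Round 7: pos0(id11) recv 87: fwd
Round 8: pos1(id87) recv 87: ELECTED
Message ID 38 originates at pos 5; dropped at pos 7 in round 2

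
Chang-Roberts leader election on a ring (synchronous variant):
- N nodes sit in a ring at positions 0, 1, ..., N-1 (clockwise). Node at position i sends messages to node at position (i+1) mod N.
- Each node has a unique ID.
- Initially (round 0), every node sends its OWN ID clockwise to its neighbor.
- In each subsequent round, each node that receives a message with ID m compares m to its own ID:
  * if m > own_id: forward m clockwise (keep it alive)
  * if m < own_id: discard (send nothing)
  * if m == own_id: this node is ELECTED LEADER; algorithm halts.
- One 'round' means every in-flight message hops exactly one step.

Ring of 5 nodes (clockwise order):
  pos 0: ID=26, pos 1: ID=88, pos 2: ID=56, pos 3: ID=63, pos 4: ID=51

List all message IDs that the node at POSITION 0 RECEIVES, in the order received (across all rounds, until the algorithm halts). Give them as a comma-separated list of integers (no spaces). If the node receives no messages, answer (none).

Round 1: pos1(id88) recv 26: drop; pos2(id56) recv 88: fwd; pos3(id63) recv 56: drop; pos4(id51) recv 63: fwd; pos0(id26) recv 51: fwd
Round 2: pos3(id63) recv 88: fwd; pos0(id26) recv 63: fwd; pos1(id88) recv 51: drop
Round 3: pos4(id51) recv 88: fwd; pos1(id88) recv 63: drop
Round 4: pos0(id26) recv 88: fwd
Round 5: pos1(id88) recv 88: ELECTED

Answer: 51,63,88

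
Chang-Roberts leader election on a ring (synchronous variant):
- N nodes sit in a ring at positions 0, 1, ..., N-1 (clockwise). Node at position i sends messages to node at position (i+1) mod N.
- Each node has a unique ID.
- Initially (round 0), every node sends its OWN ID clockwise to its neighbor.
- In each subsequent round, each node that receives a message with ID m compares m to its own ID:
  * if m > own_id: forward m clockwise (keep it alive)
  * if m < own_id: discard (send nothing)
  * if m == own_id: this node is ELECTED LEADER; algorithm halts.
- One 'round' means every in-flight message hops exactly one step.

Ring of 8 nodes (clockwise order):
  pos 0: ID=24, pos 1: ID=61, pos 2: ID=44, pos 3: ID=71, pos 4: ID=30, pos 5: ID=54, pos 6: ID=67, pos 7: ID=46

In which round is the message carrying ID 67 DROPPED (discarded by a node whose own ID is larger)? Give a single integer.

Round 1: pos1(id61) recv 24: drop; pos2(id44) recv 61: fwd; pos3(id71) recv 44: drop; pos4(id30) recv 71: fwd; pos5(id54) recv 30: drop; pos6(id67) recv 54: drop; pos7(id46) recv 67: fwd; pos0(id24) recv 46: fwd
Round 2: pos3(id71) recv 61: drop; pos5(id54) recv 71: fwd; pos0(id24) recv 67: fwd; pos1(id61) recv 46: drop
Round 3: pos6(id67) recv 71: fwd; pos1(id61) recv 67: fwd
Round 4: pos7(id46) recv 71: fwd; pos2(id44) recv 67: fwd
Round 5: pos0(id24) recv 71: fwd; pos3(id71) recv 67: drop
Round 6: pos1(id61) recv 71: fwd
Round 7: pos2(id44) recv 71: fwd
Round 8: pos3(id71) recv 71: ELECTED
Message ID 67 originates at pos 6; dropped at pos 3 in round 5

Answer: 5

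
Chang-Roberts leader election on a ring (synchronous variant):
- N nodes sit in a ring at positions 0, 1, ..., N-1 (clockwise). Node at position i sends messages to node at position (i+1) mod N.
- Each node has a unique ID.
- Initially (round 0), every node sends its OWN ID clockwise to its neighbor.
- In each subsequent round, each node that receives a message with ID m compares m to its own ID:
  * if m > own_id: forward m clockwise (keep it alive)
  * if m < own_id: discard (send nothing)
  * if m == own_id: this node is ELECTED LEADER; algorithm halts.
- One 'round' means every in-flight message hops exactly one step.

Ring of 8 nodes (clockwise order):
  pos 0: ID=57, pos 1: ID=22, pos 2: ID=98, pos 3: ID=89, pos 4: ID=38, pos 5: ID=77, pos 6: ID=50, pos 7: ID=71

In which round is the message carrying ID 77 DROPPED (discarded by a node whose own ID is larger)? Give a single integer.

Answer: 5

Derivation:
Round 1: pos1(id22) recv 57: fwd; pos2(id98) recv 22: drop; pos3(id89) recv 98: fwd; pos4(id38) recv 89: fwd; pos5(id77) recv 38: drop; pos6(id50) recv 77: fwd; pos7(id71) recv 50: drop; pos0(id57) recv 71: fwd
Round 2: pos2(id98) recv 57: drop; pos4(id38) recv 98: fwd; pos5(id77) recv 89: fwd; pos7(id71) recv 77: fwd; pos1(id22) recv 71: fwd
Round 3: pos5(id77) recv 98: fwd; pos6(id50) recv 89: fwd; pos0(id57) recv 77: fwd; pos2(id98) recv 71: drop
Round 4: pos6(id50) recv 98: fwd; pos7(id71) recv 89: fwd; pos1(id22) recv 77: fwd
Round 5: pos7(id71) recv 98: fwd; pos0(id57) recv 89: fwd; pos2(id98) recv 77: drop
Round 6: pos0(id57) recv 98: fwd; pos1(id22) recv 89: fwd
Round 7: pos1(id22) recv 98: fwd; pos2(id98) recv 89: drop
Round 8: pos2(id98) recv 98: ELECTED
Message ID 77 originates at pos 5; dropped at pos 2 in round 5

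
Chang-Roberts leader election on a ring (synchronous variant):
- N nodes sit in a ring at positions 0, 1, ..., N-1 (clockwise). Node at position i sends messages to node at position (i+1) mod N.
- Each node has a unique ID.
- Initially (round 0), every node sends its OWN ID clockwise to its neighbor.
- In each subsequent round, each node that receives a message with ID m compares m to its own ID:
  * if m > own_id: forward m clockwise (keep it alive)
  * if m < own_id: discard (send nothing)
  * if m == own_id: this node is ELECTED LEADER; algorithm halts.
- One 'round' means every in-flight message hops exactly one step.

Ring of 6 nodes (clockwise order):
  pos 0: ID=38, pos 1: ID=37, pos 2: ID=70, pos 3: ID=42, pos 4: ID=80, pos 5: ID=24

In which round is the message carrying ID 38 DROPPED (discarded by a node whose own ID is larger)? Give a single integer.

Answer: 2

Derivation:
Round 1: pos1(id37) recv 38: fwd; pos2(id70) recv 37: drop; pos3(id42) recv 70: fwd; pos4(id80) recv 42: drop; pos5(id24) recv 80: fwd; pos0(id38) recv 24: drop
Round 2: pos2(id70) recv 38: drop; pos4(id80) recv 70: drop; pos0(id38) recv 80: fwd
Round 3: pos1(id37) recv 80: fwd
Round 4: pos2(id70) recv 80: fwd
Round 5: pos3(id42) recv 80: fwd
Round 6: pos4(id80) recv 80: ELECTED
Message ID 38 originates at pos 0; dropped at pos 2 in round 2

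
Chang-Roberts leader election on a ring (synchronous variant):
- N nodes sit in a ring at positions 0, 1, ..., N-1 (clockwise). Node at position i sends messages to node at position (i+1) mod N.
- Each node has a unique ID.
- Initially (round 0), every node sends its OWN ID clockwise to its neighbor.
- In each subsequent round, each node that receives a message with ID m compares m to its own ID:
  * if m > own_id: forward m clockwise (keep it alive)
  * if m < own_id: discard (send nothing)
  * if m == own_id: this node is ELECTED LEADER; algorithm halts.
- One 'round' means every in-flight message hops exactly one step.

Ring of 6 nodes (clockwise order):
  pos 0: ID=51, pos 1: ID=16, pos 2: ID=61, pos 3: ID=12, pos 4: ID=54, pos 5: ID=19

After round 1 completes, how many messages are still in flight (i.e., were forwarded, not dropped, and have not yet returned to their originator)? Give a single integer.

Round 1: pos1(id16) recv 51: fwd; pos2(id61) recv 16: drop; pos3(id12) recv 61: fwd; pos4(id54) recv 12: drop; pos5(id19) recv 54: fwd; pos0(id51) recv 19: drop
After round 1: 3 messages still in flight

Answer: 3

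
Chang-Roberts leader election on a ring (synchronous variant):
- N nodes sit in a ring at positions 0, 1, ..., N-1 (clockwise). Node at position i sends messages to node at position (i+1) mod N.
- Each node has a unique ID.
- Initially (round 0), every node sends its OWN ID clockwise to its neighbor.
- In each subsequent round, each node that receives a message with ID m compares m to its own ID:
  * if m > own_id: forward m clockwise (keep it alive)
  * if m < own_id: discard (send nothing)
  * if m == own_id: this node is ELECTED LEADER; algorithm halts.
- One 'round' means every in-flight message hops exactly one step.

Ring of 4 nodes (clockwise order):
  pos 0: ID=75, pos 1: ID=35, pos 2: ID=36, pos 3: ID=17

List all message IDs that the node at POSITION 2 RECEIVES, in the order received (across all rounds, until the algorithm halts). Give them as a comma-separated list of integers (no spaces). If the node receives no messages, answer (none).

Answer: 35,75

Derivation:
Round 1: pos1(id35) recv 75: fwd; pos2(id36) recv 35: drop; pos3(id17) recv 36: fwd; pos0(id75) recv 17: drop
Round 2: pos2(id36) recv 75: fwd; pos0(id75) recv 36: drop
Round 3: pos3(id17) recv 75: fwd
Round 4: pos0(id75) recv 75: ELECTED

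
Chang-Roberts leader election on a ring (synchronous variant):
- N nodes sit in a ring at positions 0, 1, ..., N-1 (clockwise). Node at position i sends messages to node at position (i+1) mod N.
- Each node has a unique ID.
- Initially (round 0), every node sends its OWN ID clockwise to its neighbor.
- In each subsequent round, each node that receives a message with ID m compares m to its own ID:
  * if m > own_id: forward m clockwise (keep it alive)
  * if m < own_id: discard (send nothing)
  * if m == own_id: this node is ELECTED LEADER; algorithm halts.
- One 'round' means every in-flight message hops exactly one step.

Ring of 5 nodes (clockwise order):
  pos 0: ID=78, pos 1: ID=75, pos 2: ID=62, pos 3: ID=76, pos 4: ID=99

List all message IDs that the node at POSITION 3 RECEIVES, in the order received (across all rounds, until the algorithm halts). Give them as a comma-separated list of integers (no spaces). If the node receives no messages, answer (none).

Answer: 62,75,78,99

Derivation:
Round 1: pos1(id75) recv 78: fwd; pos2(id62) recv 75: fwd; pos3(id76) recv 62: drop; pos4(id99) recv 76: drop; pos0(id78) recv 99: fwd
Round 2: pos2(id62) recv 78: fwd; pos3(id76) recv 75: drop; pos1(id75) recv 99: fwd
Round 3: pos3(id76) recv 78: fwd; pos2(id62) recv 99: fwd
Round 4: pos4(id99) recv 78: drop; pos3(id76) recv 99: fwd
Round 5: pos4(id99) recv 99: ELECTED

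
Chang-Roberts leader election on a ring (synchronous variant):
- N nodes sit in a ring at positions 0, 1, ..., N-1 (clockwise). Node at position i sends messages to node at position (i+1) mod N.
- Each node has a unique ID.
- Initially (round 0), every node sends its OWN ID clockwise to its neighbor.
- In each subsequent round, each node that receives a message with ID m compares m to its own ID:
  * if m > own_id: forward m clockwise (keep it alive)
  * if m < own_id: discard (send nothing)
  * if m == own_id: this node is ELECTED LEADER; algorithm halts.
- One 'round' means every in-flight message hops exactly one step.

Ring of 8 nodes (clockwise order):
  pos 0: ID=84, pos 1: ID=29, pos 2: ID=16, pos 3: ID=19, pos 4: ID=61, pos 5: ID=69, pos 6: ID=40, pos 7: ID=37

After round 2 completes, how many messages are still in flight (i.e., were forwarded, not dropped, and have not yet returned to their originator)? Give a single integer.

Round 1: pos1(id29) recv 84: fwd; pos2(id16) recv 29: fwd; pos3(id19) recv 16: drop; pos4(id61) recv 19: drop; pos5(id69) recv 61: drop; pos6(id40) recv 69: fwd; pos7(id37) recv 40: fwd; pos0(id84) recv 37: drop
Round 2: pos2(id16) recv 84: fwd; pos3(id19) recv 29: fwd; pos7(id37) recv 69: fwd; pos0(id84) recv 40: drop
After round 2: 3 messages still in flight

Answer: 3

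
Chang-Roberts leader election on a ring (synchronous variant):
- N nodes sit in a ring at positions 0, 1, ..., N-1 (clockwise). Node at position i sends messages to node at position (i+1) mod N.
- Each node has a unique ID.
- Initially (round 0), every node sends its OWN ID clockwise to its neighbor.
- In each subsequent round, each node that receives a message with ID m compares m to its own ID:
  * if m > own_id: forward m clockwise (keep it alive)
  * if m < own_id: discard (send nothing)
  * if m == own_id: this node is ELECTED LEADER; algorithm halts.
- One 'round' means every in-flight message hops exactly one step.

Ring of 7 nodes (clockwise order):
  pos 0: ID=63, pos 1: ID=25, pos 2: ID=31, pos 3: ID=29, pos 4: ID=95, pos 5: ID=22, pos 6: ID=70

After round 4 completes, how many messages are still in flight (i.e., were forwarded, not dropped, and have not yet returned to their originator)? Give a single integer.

Answer: 2

Derivation:
Round 1: pos1(id25) recv 63: fwd; pos2(id31) recv 25: drop; pos3(id29) recv 31: fwd; pos4(id95) recv 29: drop; pos5(id22) recv 95: fwd; pos6(id70) recv 22: drop; pos0(id63) recv 70: fwd
Round 2: pos2(id31) recv 63: fwd; pos4(id95) recv 31: drop; pos6(id70) recv 95: fwd; pos1(id25) recv 70: fwd
Round 3: pos3(id29) recv 63: fwd; pos0(id63) recv 95: fwd; pos2(id31) recv 70: fwd
Round 4: pos4(id95) recv 63: drop; pos1(id25) recv 95: fwd; pos3(id29) recv 70: fwd
After round 4: 2 messages still in flight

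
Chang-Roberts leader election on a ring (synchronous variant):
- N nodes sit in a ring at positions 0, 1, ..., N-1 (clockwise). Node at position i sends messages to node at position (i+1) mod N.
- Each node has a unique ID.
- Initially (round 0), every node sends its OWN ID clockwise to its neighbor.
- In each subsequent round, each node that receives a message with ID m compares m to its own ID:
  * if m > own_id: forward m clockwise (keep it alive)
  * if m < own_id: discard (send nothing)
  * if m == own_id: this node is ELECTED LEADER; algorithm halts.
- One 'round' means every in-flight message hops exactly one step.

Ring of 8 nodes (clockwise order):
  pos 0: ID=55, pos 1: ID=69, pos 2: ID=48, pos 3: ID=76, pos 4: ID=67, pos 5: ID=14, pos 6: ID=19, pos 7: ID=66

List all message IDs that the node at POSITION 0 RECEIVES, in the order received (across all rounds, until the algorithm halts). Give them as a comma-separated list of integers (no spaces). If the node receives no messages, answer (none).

Round 1: pos1(id69) recv 55: drop; pos2(id48) recv 69: fwd; pos3(id76) recv 48: drop; pos4(id67) recv 76: fwd; pos5(id14) recv 67: fwd; pos6(id19) recv 14: drop; pos7(id66) recv 19: drop; pos0(id55) recv 66: fwd
Round 2: pos3(id76) recv 69: drop; pos5(id14) recv 76: fwd; pos6(id19) recv 67: fwd; pos1(id69) recv 66: drop
Round 3: pos6(id19) recv 76: fwd; pos7(id66) recv 67: fwd
Round 4: pos7(id66) recv 76: fwd; pos0(id55) recv 67: fwd
Round 5: pos0(id55) recv 76: fwd; pos1(id69) recv 67: drop
Round 6: pos1(id69) recv 76: fwd
Round 7: pos2(id48) recv 76: fwd
Round 8: pos3(id76) recv 76: ELECTED

Answer: 66,67,76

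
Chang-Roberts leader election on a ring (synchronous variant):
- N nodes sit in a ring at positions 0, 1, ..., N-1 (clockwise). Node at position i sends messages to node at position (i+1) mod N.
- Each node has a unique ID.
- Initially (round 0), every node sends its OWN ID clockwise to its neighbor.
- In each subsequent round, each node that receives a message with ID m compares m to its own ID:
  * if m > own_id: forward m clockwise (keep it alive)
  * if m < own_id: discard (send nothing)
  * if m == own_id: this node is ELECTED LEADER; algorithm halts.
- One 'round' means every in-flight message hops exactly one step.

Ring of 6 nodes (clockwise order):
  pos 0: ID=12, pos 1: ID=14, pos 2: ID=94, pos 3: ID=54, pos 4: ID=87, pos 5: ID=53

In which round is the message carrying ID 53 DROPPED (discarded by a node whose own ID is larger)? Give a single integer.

Round 1: pos1(id14) recv 12: drop; pos2(id94) recv 14: drop; pos3(id54) recv 94: fwd; pos4(id87) recv 54: drop; pos5(id53) recv 87: fwd; pos0(id12) recv 53: fwd
Round 2: pos4(id87) recv 94: fwd; pos0(id12) recv 87: fwd; pos1(id14) recv 53: fwd
Round 3: pos5(id53) recv 94: fwd; pos1(id14) recv 87: fwd; pos2(id94) recv 53: drop
Round 4: pos0(id12) recv 94: fwd; pos2(id94) recv 87: drop
Round 5: pos1(id14) recv 94: fwd
Round 6: pos2(id94) recv 94: ELECTED
Message ID 53 originates at pos 5; dropped at pos 2 in round 3

Answer: 3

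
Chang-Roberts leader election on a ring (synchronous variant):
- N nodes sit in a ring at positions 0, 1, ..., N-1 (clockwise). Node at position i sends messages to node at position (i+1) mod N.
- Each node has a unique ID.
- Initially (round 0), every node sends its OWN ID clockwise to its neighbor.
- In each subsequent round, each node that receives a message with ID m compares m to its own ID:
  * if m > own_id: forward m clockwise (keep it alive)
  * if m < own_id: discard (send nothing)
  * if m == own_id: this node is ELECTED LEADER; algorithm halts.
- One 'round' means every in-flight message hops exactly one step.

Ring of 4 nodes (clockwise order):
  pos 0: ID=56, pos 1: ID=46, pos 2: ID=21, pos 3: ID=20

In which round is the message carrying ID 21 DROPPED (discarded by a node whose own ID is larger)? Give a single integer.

Answer: 2

Derivation:
Round 1: pos1(id46) recv 56: fwd; pos2(id21) recv 46: fwd; pos3(id20) recv 21: fwd; pos0(id56) recv 20: drop
Round 2: pos2(id21) recv 56: fwd; pos3(id20) recv 46: fwd; pos0(id56) recv 21: drop
Round 3: pos3(id20) recv 56: fwd; pos0(id56) recv 46: drop
Round 4: pos0(id56) recv 56: ELECTED
Message ID 21 originates at pos 2; dropped at pos 0 in round 2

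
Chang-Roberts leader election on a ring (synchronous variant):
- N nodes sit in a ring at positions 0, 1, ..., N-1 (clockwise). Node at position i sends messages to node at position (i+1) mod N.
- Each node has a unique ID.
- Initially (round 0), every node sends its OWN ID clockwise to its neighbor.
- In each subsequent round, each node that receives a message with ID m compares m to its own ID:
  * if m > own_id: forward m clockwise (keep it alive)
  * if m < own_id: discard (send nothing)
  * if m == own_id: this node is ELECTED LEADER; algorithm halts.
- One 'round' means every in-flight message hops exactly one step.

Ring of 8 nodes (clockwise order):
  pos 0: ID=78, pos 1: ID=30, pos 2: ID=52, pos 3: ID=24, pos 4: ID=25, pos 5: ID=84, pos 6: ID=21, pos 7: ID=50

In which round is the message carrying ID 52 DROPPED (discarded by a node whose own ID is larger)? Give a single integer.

Round 1: pos1(id30) recv 78: fwd; pos2(id52) recv 30: drop; pos3(id24) recv 52: fwd; pos4(id25) recv 24: drop; pos5(id84) recv 25: drop; pos6(id21) recv 84: fwd; pos7(id50) recv 21: drop; pos0(id78) recv 50: drop
Round 2: pos2(id52) recv 78: fwd; pos4(id25) recv 52: fwd; pos7(id50) recv 84: fwd
Round 3: pos3(id24) recv 78: fwd; pos5(id84) recv 52: drop; pos0(id78) recv 84: fwd
Round 4: pos4(id25) recv 78: fwd; pos1(id30) recv 84: fwd
Round 5: pos5(id84) recv 78: drop; pos2(id52) recv 84: fwd
Round 6: pos3(id24) recv 84: fwd
Round 7: pos4(id25) recv 84: fwd
Round 8: pos5(id84) recv 84: ELECTED
Message ID 52 originates at pos 2; dropped at pos 5 in round 3

Answer: 3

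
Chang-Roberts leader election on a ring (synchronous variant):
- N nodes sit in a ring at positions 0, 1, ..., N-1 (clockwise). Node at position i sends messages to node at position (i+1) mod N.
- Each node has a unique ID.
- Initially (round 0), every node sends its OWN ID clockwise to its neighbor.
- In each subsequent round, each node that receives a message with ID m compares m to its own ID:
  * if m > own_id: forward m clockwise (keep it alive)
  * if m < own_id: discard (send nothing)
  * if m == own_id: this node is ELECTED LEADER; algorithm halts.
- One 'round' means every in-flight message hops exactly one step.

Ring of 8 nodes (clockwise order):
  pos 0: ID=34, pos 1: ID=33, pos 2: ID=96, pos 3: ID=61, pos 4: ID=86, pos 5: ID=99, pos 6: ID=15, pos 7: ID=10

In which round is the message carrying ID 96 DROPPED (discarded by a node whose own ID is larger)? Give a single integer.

Round 1: pos1(id33) recv 34: fwd; pos2(id96) recv 33: drop; pos3(id61) recv 96: fwd; pos4(id86) recv 61: drop; pos5(id99) recv 86: drop; pos6(id15) recv 99: fwd; pos7(id10) recv 15: fwd; pos0(id34) recv 10: drop
Round 2: pos2(id96) recv 34: drop; pos4(id86) recv 96: fwd; pos7(id10) recv 99: fwd; pos0(id34) recv 15: drop
Round 3: pos5(id99) recv 96: drop; pos0(id34) recv 99: fwd
Round 4: pos1(id33) recv 99: fwd
Round 5: pos2(id96) recv 99: fwd
Round 6: pos3(id61) recv 99: fwd
Round 7: pos4(id86) recv 99: fwd
Round 8: pos5(id99) recv 99: ELECTED
Message ID 96 originates at pos 2; dropped at pos 5 in round 3

Answer: 3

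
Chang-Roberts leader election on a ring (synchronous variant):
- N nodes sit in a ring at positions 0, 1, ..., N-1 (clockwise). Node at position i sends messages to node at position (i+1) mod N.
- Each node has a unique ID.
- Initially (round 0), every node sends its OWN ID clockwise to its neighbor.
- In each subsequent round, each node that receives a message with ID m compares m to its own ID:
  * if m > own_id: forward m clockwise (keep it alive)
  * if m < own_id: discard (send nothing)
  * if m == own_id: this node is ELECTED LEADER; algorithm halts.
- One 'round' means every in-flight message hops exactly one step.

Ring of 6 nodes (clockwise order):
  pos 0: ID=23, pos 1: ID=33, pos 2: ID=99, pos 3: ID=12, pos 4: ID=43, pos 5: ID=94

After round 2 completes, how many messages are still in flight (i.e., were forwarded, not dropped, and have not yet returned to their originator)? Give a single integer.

Answer: 2

Derivation:
Round 1: pos1(id33) recv 23: drop; pos2(id99) recv 33: drop; pos3(id12) recv 99: fwd; pos4(id43) recv 12: drop; pos5(id94) recv 43: drop; pos0(id23) recv 94: fwd
Round 2: pos4(id43) recv 99: fwd; pos1(id33) recv 94: fwd
After round 2: 2 messages still in flight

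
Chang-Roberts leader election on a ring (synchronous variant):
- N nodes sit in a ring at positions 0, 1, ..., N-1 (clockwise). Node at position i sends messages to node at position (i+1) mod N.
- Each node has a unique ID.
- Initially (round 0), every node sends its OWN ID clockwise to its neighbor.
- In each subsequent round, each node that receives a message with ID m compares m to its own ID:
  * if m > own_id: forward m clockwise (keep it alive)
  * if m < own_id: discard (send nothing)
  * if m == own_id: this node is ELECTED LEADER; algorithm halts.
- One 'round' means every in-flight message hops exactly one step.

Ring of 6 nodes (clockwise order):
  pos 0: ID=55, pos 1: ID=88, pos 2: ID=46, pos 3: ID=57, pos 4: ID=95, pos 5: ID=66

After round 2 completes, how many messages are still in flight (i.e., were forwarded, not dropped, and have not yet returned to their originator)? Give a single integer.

Answer: 2

Derivation:
Round 1: pos1(id88) recv 55: drop; pos2(id46) recv 88: fwd; pos3(id57) recv 46: drop; pos4(id95) recv 57: drop; pos5(id66) recv 95: fwd; pos0(id55) recv 66: fwd
Round 2: pos3(id57) recv 88: fwd; pos0(id55) recv 95: fwd; pos1(id88) recv 66: drop
After round 2: 2 messages still in flight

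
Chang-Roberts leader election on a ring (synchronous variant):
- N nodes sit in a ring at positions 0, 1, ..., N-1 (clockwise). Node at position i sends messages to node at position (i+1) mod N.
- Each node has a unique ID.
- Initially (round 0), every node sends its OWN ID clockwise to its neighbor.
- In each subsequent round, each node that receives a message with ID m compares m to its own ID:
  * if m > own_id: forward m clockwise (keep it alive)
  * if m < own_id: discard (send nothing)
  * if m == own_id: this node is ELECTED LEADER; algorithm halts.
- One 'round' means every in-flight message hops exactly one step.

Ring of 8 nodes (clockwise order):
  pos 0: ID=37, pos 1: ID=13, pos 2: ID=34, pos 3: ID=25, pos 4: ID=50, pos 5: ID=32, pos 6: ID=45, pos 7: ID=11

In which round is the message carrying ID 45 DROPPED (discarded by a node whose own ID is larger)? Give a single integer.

Round 1: pos1(id13) recv 37: fwd; pos2(id34) recv 13: drop; pos3(id25) recv 34: fwd; pos4(id50) recv 25: drop; pos5(id32) recv 50: fwd; pos6(id45) recv 32: drop; pos7(id11) recv 45: fwd; pos0(id37) recv 11: drop
Round 2: pos2(id34) recv 37: fwd; pos4(id50) recv 34: drop; pos6(id45) recv 50: fwd; pos0(id37) recv 45: fwd
Round 3: pos3(id25) recv 37: fwd; pos7(id11) recv 50: fwd; pos1(id13) recv 45: fwd
Round 4: pos4(id50) recv 37: drop; pos0(id37) recv 50: fwd; pos2(id34) recv 45: fwd
Round 5: pos1(id13) recv 50: fwd; pos3(id25) recv 45: fwd
Round 6: pos2(id34) recv 50: fwd; pos4(id50) recv 45: drop
Round 7: pos3(id25) recv 50: fwd
Round 8: pos4(id50) recv 50: ELECTED
Message ID 45 originates at pos 6; dropped at pos 4 in round 6

Answer: 6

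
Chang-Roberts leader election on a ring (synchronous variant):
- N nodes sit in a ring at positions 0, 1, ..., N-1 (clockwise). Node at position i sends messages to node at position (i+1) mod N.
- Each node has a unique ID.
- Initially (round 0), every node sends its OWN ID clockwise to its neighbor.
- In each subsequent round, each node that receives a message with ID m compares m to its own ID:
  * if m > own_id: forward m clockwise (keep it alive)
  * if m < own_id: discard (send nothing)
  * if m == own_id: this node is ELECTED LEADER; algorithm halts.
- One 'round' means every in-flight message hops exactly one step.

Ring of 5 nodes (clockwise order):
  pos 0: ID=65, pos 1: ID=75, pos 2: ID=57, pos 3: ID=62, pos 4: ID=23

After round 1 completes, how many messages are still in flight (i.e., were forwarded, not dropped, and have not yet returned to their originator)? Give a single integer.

Round 1: pos1(id75) recv 65: drop; pos2(id57) recv 75: fwd; pos3(id62) recv 57: drop; pos4(id23) recv 62: fwd; pos0(id65) recv 23: drop
After round 1: 2 messages still in flight

Answer: 2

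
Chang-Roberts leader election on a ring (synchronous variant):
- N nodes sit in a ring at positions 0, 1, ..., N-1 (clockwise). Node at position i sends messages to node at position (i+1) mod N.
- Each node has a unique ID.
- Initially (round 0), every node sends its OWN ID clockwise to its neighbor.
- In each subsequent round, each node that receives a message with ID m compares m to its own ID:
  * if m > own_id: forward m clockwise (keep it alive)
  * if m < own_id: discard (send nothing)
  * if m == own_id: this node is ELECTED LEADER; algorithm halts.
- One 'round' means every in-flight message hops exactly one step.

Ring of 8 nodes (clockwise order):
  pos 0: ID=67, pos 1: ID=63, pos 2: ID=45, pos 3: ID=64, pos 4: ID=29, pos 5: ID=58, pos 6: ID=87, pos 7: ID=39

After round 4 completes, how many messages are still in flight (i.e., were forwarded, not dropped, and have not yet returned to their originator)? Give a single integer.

Answer: 2

Derivation:
Round 1: pos1(id63) recv 67: fwd; pos2(id45) recv 63: fwd; pos3(id64) recv 45: drop; pos4(id29) recv 64: fwd; pos5(id58) recv 29: drop; pos6(id87) recv 58: drop; pos7(id39) recv 87: fwd; pos0(id67) recv 39: drop
Round 2: pos2(id45) recv 67: fwd; pos3(id64) recv 63: drop; pos5(id58) recv 64: fwd; pos0(id67) recv 87: fwd
Round 3: pos3(id64) recv 67: fwd; pos6(id87) recv 64: drop; pos1(id63) recv 87: fwd
Round 4: pos4(id29) recv 67: fwd; pos2(id45) recv 87: fwd
After round 4: 2 messages still in flight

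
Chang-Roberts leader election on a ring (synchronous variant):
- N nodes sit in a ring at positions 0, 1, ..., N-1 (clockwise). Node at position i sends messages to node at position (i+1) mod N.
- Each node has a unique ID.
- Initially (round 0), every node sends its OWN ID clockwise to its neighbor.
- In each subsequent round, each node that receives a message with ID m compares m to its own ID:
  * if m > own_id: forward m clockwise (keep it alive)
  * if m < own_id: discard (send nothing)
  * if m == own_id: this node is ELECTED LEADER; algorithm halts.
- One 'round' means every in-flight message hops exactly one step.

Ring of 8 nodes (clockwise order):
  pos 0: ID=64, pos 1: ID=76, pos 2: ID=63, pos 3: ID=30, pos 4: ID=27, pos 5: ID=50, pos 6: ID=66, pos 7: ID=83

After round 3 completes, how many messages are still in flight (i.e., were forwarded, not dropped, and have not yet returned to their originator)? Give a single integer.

Round 1: pos1(id76) recv 64: drop; pos2(id63) recv 76: fwd; pos3(id30) recv 63: fwd; pos4(id27) recv 30: fwd; pos5(id50) recv 27: drop; pos6(id66) recv 50: drop; pos7(id83) recv 66: drop; pos0(id64) recv 83: fwd
Round 2: pos3(id30) recv 76: fwd; pos4(id27) recv 63: fwd; pos5(id50) recv 30: drop; pos1(id76) recv 83: fwd
Round 3: pos4(id27) recv 76: fwd; pos5(id50) recv 63: fwd; pos2(id63) recv 83: fwd
After round 3: 3 messages still in flight

Answer: 3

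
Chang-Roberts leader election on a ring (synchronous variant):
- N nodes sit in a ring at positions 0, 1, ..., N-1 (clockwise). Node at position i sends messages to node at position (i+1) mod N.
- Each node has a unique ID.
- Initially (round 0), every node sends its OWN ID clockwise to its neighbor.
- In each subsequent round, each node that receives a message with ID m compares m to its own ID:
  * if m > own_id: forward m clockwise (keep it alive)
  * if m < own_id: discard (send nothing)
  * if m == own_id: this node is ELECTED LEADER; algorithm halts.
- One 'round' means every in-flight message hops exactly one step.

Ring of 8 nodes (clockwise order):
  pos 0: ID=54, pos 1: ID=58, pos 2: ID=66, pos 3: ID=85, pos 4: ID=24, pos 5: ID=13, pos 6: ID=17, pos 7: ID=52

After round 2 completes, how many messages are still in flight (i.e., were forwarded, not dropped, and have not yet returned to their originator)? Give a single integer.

Answer: 2

Derivation:
Round 1: pos1(id58) recv 54: drop; pos2(id66) recv 58: drop; pos3(id85) recv 66: drop; pos4(id24) recv 85: fwd; pos5(id13) recv 24: fwd; pos6(id17) recv 13: drop; pos7(id52) recv 17: drop; pos0(id54) recv 52: drop
Round 2: pos5(id13) recv 85: fwd; pos6(id17) recv 24: fwd
After round 2: 2 messages still in flight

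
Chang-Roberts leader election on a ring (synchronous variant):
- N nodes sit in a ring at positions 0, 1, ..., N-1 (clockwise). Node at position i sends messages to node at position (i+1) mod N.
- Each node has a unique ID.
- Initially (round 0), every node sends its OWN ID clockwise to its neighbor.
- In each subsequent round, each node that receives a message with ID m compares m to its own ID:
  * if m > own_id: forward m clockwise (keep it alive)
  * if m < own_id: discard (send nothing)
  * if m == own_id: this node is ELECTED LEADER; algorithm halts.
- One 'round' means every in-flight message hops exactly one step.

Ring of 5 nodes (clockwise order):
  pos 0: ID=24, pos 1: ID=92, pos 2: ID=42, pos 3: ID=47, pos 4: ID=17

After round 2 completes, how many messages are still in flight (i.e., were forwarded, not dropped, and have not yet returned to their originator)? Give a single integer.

Round 1: pos1(id92) recv 24: drop; pos2(id42) recv 92: fwd; pos3(id47) recv 42: drop; pos4(id17) recv 47: fwd; pos0(id24) recv 17: drop
Round 2: pos3(id47) recv 92: fwd; pos0(id24) recv 47: fwd
After round 2: 2 messages still in flight

Answer: 2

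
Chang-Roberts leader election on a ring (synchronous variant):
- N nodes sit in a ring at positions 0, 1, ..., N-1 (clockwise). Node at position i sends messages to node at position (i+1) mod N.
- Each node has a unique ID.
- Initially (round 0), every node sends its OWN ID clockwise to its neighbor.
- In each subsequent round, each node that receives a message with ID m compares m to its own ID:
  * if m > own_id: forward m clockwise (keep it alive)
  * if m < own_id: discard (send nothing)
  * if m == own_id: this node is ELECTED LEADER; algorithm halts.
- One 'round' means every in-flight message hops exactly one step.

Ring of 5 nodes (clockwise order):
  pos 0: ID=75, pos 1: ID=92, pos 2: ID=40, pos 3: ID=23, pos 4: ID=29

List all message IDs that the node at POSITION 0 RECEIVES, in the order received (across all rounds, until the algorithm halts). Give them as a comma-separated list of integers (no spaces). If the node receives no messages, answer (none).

Round 1: pos1(id92) recv 75: drop; pos2(id40) recv 92: fwd; pos3(id23) recv 40: fwd; pos4(id29) recv 23: drop; pos0(id75) recv 29: drop
Round 2: pos3(id23) recv 92: fwd; pos4(id29) recv 40: fwd
Round 3: pos4(id29) recv 92: fwd; pos0(id75) recv 40: drop
Round 4: pos0(id75) recv 92: fwd
Round 5: pos1(id92) recv 92: ELECTED

Answer: 29,40,92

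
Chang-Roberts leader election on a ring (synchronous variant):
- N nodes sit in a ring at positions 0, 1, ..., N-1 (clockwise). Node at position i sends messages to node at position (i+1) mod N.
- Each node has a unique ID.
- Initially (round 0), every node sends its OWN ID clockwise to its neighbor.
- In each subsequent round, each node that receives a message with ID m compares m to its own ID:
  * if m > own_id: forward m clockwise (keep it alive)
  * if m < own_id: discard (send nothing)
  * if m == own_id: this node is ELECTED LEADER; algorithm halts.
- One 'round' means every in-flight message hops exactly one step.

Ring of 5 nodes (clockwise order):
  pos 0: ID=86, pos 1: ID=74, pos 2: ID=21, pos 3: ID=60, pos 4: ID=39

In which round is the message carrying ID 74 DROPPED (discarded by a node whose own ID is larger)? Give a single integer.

Round 1: pos1(id74) recv 86: fwd; pos2(id21) recv 74: fwd; pos3(id60) recv 21: drop; pos4(id39) recv 60: fwd; pos0(id86) recv 39: drop
Round 2: pos2(id21) recv 86: fwd; pos3(id60) recv 74: fwd; pos0(id86) recv 60: drop
Round 3: pos3(id60) recv 86: fwd; pos4(id39) recv 74: fwd
Round 4: pos4(id39) recv 86: fwd; pos0(id86) recv 74: drop
Round 5: pos0(id86) recv 86: ELECTED
Message ID 74 originates at pos 1; dropped at pos 0 in round 4

Answer: 4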